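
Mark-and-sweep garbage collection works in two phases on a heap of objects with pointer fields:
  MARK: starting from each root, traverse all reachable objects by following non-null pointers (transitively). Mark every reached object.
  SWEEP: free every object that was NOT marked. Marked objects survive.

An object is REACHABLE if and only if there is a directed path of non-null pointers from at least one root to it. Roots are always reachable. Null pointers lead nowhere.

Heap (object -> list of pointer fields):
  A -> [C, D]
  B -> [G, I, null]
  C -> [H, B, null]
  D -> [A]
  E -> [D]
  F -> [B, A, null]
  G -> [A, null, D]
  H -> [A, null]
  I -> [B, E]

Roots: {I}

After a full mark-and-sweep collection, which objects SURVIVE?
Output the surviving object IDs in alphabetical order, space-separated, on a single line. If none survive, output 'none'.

Answer: A B C D E G H I

Derivation:
Roots: I
Mark I: refs=B E, marked=I
Mark B: refs=G I null, marked=B I
Mark E: refs=D, marked=B E I
Mark G: refs=A null D, marked=B E G I
Mark D: refs=A, marked=B D E G I
Mark A: refs=C D, marked=A B D E G I
Mark C: refs=H B null, marked=A B C D E G I
Mark H: refs=A null, marked=A B C D E G H I
Unmarked (collected): F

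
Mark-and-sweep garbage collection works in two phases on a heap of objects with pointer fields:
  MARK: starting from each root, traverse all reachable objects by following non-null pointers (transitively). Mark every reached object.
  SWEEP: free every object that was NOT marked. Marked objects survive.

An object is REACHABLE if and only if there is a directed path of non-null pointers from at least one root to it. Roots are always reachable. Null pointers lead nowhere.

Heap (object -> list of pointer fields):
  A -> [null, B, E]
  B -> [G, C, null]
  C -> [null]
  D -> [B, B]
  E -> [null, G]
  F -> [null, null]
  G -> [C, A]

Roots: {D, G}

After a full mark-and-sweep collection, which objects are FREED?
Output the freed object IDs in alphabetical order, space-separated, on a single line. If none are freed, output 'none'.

Roots: D G
Mark D: refs=B B, marked=D
Mark G: refs=C A, marked=D G
Mark B: refs=G C null, marked=B D G
Mark C: refs=null, marked=B C D G
Mark A: refs=null B E, marked=A B C D G
Mark E: refs=null G, marked=A B C D E G
Unmarked (collected): F

Answer: F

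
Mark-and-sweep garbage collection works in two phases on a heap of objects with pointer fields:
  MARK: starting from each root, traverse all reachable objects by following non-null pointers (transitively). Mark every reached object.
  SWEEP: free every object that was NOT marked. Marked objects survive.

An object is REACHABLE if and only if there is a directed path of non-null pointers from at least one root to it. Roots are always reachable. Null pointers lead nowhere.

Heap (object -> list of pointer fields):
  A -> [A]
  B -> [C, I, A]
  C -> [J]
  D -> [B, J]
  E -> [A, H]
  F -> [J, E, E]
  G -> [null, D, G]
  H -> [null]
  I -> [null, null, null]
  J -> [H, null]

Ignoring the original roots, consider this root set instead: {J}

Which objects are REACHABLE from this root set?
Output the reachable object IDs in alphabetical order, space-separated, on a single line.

Roots: J
Mark J: refs=H null, marked=J
Mark H: refs=null, marked=H J
Unmarked (collected): A B C D E F G I

Answer: H J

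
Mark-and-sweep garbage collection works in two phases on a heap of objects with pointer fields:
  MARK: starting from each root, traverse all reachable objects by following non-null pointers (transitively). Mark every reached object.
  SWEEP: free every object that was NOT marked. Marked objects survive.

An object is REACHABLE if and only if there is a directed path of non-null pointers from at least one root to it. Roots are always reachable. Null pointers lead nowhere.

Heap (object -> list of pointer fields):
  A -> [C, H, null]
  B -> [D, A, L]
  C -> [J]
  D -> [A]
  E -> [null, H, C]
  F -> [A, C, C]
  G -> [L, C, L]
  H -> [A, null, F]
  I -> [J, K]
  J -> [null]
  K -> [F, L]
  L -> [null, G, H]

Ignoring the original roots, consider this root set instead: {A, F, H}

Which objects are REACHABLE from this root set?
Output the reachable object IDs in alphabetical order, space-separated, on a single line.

Answer: A C F H J

Derivation:
Roots: A F H
Mark A: refs=C H null, marked=A
Mark F: refs=A C C, marked=A F
Mark H: refs=A null F, marked=A F H
Mark C: refs=J, marked=A C F H
Mark J: refs=null, marked=A C F H J
Unmarked (collected): B D E G I K L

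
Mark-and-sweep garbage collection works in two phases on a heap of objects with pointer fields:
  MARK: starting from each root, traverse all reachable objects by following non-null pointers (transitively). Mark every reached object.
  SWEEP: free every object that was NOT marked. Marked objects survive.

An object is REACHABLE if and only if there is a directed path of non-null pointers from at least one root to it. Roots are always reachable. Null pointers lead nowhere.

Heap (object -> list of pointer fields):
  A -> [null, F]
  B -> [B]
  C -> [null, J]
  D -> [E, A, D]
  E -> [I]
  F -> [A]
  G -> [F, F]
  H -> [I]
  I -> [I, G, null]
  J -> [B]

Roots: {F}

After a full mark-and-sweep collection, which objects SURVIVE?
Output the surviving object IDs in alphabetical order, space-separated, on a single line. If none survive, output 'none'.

Roots: F
Mark F: refs=A, marked=F
Mark A: refs=null F, marked=A F
Unmarked (collected): B C D E G H I J

Answer: A F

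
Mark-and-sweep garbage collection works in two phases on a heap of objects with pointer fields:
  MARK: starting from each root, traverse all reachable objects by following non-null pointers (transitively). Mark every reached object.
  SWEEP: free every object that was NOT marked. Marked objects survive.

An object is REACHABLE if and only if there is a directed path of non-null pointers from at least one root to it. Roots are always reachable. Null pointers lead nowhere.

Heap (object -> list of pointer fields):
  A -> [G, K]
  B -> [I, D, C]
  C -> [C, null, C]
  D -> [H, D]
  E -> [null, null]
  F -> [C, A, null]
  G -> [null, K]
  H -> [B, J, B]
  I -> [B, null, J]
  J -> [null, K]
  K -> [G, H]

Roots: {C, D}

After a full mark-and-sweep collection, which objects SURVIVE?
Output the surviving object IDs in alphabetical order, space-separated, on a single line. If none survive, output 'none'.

Answer: B C D G H I J K

Derivation:
Roots: C D
Mark C: refs=C null C, marked=C
Mark D: refs=H D, marked=C D
Mark H: refs=B J B, marked=C D H
Mark B: refs=I D C, marked=B C D H
Mark J: refs=null K, marked=B C D H J
Mark I: refs=B null J, marked=B C D H I J
Mark K: refs=G H, marked=B C D H I J K
Mark G: refs=null K, marked=B C D G H I J K
Unmarked (collected): A E F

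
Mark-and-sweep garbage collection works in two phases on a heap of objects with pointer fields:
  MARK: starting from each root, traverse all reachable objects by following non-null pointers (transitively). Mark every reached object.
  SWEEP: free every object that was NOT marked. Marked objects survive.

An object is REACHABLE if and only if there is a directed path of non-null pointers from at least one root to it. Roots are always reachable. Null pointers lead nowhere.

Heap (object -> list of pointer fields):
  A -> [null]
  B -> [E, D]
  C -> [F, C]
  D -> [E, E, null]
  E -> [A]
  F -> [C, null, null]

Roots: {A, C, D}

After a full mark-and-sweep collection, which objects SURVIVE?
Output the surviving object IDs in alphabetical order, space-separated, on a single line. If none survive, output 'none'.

Roots: A C D
Mark A: refs=null, marked=A
Mark C: refs=F C, marked=A C
Mark D: refs=E E null, marked=A C D
Mark F: refs=C null null, marked=A C D F
Mark E: refs=A, marked=A C D E F
Unmarked (collected): B

Answer: A C D E F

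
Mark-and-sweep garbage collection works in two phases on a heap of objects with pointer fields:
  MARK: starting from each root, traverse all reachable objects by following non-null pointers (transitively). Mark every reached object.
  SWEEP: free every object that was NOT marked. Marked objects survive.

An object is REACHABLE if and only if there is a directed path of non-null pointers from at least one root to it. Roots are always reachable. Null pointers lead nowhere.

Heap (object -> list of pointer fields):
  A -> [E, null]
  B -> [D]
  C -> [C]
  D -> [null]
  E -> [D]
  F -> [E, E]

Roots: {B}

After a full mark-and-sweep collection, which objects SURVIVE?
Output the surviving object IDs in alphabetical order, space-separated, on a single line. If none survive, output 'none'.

Roots: B
Mark B: refs=D, marked=B
Mark D: refs=null, marked=B D
Unmarked (collected): A C E F

Answer: B D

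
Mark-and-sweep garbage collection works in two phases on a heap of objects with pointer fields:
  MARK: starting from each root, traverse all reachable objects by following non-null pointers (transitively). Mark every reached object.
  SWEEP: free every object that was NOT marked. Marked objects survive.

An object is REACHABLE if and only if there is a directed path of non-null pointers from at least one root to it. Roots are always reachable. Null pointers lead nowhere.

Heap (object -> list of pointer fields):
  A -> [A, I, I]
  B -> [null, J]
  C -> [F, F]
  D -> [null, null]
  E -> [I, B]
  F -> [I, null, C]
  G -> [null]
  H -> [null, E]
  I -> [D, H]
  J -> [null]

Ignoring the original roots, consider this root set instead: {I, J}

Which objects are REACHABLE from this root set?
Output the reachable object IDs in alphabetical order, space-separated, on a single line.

Roots: I J
Mark I: refs=D H, marked=I
Mark J: refs=null, marked=I J
Mark D: refs=null null, marked=D I J
Mark H: refs=null E, marked=D H I J
Mark E: refs=I B, marked=D E H I J
Mark B: refs=null J, marked=B D E H I J
Unmarked (collected): A C F G

Answer: B D E H I J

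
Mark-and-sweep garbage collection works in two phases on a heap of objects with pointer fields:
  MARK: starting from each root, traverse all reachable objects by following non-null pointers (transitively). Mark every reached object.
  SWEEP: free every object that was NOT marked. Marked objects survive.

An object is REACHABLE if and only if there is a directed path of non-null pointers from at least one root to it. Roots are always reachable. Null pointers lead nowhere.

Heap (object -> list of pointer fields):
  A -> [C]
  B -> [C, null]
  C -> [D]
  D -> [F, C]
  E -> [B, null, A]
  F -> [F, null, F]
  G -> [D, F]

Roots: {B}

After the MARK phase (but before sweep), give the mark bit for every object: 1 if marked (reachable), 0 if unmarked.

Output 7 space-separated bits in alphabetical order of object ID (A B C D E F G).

Roots: B
Mark B: refs=C null, marked=B
Mark C: refs=D, marked=B C
Mark D: refs=F C, marked=B C D
Mark F: refs=F null F, marked=B C D F
Unmarked (collected): A E G

Answer: 0 1 1 1 0 1 0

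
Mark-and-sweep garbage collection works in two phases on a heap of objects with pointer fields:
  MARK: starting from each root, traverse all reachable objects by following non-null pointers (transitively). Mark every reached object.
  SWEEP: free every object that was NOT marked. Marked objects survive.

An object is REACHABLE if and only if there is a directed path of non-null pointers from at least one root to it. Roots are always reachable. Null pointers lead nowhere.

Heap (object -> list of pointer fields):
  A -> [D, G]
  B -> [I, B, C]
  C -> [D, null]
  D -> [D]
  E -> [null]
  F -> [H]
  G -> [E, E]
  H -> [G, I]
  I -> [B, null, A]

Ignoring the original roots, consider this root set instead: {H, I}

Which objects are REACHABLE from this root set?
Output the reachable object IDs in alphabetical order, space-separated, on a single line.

Answer: A B C D E G H I

Derivation:
Roots: H I
Mark H: refs=G I, marked=H
Mark I: refs=B null A, marked=H I
Mark G: refs=E E, marked=G H I
Mark B: refs=I B C, marked=B G H I
Mark A: refs=D G, marked=A B G H I
Mark E: refs=null, marked=A B E G H I
Mark C: refs=D null, marked=A B C E G H I
Mark D: refs=D, marked=A B C D E G H I
Unmarked (collected): F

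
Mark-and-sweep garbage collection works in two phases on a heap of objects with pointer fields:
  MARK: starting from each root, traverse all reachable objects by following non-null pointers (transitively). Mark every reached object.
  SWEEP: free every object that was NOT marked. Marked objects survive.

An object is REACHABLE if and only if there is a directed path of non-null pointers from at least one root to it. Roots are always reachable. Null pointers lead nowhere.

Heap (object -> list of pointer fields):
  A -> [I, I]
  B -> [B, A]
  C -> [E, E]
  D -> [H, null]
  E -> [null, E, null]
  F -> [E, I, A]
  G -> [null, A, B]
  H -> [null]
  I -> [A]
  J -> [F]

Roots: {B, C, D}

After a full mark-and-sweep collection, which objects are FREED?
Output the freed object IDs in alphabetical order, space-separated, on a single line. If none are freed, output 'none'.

Answer: F G J

Derivation:
Roots: B C D
Mark B: refs=B A, marked=B
Mark C: refs=E E, marked=B C
Mark D: refs=H null, marked=B C D
Mark A: refs=I I, marked=A B C D
Mark E: refs=null E null, marked=A B C D E
Mark H: refs=null, marked=A B C D E H
Mark I: refs=A, marked=A B C D E H I
Unmarked (collected): F G J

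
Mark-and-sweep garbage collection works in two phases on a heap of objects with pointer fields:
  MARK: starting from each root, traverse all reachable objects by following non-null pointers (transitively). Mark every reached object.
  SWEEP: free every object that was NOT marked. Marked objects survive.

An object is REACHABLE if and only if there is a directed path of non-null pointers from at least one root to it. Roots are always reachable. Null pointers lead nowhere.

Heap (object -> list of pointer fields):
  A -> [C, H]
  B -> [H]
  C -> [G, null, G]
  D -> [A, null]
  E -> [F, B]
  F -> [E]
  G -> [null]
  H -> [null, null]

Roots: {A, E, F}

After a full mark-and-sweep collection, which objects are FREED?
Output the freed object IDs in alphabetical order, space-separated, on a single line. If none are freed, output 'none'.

Roots: A E F
Mark A: refs=C H, marked=A
Mark E: refs=F B, marked=A E
Mark F: refs=E, marked=A E F
Mark C: refs=G null G, marked=A C E F
Mark H: refs=null null, marked=A C E F H
Mark B: refs=H, marked=A B C E F H
Mark G: refs=null, marked=A B C E F G H
Unmarked (collected): D

Answer: D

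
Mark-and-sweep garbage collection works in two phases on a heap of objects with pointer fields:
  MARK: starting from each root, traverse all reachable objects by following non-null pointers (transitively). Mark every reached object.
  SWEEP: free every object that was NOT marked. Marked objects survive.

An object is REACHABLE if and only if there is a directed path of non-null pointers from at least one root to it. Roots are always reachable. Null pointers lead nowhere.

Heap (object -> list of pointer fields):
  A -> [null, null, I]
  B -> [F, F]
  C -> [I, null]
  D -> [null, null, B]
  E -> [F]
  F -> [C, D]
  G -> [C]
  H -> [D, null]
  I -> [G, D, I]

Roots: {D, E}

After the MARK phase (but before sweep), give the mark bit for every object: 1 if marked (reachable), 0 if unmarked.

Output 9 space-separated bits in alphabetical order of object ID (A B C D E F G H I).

Roots: D E
Mark D: refs=null null B, marked=D
Mark E: refs=F, marked=D E
Mark B: refs=F F, marked=B D E
Mark F: refs=C D, marked=B D E F
Mark C: refs=I null, marked=B C D E F
Mark I: refs=G D I, marked=B C D E F I
Mark G: refs=C, marked=B C D E F G I
Unmarked (collected): A H

Answer: 0 1 1 1 1 1 1 0 1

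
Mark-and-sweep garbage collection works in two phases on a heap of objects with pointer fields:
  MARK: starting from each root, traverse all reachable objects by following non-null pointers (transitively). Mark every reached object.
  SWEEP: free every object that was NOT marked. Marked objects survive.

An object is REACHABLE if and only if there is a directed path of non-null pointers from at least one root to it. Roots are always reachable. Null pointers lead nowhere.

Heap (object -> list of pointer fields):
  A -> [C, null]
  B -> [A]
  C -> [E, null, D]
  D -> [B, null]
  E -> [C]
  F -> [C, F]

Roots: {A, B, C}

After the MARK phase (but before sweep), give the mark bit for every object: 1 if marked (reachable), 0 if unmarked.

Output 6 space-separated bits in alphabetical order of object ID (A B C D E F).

Answer: 1 1 1 1 1 0

Derivation:
Roots: A B C
Mark A: refs=C null, marked=A
Mark B: refs=A, marked=A B
Mark C: refs=E null D, marked=A B C
Mark E: refs=C, marked=A B C E
Mark D: refs=B null, marked=A B C D E
Unmarked (collected): F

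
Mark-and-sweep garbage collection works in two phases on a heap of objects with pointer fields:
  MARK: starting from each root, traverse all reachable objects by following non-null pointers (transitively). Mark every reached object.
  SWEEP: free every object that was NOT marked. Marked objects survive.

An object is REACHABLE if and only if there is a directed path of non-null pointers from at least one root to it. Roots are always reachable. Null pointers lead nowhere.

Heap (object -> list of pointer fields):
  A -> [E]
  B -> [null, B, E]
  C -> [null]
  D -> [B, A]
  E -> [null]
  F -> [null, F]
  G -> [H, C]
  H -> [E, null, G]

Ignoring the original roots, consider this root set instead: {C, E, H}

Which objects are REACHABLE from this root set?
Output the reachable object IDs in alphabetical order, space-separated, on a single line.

Answer: C E G H

Derivation:
Roots: C E H
Mark C: refs=null, marked=C
Mark E: refs=null, marked=C E
Mark H: refs=E null G, marked=C E H
Mark G: refs=H C, marked=C E G H
Unmarked (collected): A B D F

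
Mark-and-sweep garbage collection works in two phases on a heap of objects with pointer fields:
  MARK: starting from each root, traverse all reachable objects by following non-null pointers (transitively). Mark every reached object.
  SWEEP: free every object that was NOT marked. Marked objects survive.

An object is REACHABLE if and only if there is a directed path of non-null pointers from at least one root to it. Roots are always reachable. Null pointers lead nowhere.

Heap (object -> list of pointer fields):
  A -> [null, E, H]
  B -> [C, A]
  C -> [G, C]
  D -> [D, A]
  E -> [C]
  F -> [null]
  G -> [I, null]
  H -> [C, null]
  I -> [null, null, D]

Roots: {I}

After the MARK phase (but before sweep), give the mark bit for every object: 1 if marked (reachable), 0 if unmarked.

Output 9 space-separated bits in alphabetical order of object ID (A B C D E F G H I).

Roots: I
Mark I: refs=null null D, marked=I
Mark D: refs=D A, marked=D I
Mark A: refs=null E H, marked=A D I
Mark E: refs=C, marked=A D E I
Mark H: refs=C null, marked=A D E H I
Mark C: refs=G C, marked=A C D E H I
Mark G: refs=I null, marked=A C D E G H I
Unmarked (collected): B F

Answer: 1 0 1 1 1 0 1 1 1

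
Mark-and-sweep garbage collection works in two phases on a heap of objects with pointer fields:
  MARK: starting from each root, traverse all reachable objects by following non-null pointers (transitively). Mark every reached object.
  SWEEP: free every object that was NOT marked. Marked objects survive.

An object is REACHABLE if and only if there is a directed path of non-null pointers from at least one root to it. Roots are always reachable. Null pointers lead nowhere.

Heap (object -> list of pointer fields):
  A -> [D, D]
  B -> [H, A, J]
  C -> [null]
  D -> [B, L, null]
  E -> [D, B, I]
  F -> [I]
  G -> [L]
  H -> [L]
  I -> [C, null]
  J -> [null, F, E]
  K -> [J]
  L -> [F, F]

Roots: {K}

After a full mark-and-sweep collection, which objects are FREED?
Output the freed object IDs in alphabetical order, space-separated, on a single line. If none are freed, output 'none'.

Roots: K
Mark K: refs=J, marked=K
Mark J: refs=null F E, marked=J K
Mark F: refs=I, marked=F J K
Mark E: refs=D B I, marked=E F J K
Mark I: refs=C null, marked=E F I J K
Mark D: refs=B L null, marked=D E F I J K
Mark B: refs=H A J, marked=B D E F I J K
Mark C: refs=null, marked=B C D E F I J K
Mark L: refs=F F, marked=B C D E F I J K L
Mark H: refs=L, marked=B C D E F H I J K L
Mark A: refs=D D, marked=A B C D E F H I J K L
Unmarked (collected): G

Answer: G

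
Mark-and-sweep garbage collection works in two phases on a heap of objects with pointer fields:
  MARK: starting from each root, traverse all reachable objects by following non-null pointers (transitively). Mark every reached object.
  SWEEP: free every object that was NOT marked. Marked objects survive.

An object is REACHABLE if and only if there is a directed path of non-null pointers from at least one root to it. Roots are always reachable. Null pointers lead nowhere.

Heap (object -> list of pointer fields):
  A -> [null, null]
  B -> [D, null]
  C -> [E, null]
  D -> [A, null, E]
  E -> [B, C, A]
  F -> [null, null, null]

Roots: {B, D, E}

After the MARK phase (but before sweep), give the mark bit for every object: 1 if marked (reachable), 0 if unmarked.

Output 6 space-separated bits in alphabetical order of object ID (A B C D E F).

Answer: 1 1 1 1 1 0

Derivation:
Roots: B D E
Mark B: refs=D null, marked=B
Mark D: refs=A null E, marked=B D
Mark E: refs=B C A, marked=B D E
Mark A: refs=null null, marked=A B D E
Mark C: refs=E null, marked=A B C D E
Unmarked (collected): F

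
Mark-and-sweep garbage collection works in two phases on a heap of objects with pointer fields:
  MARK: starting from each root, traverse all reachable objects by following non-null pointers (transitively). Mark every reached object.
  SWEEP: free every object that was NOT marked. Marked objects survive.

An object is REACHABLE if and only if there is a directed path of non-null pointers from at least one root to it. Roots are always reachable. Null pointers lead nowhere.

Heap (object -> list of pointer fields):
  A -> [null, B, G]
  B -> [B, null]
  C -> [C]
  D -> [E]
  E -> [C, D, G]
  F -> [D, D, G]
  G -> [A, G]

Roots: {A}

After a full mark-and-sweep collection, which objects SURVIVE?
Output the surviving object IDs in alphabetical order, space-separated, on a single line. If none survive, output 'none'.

Roots: A
Mark A: refs=null B G, marked=A
Mark B: refs=B null, marked=A B
Mark G: refs=A G, marked=A B G
Unmarked (collected): C D E F

Answer: A B G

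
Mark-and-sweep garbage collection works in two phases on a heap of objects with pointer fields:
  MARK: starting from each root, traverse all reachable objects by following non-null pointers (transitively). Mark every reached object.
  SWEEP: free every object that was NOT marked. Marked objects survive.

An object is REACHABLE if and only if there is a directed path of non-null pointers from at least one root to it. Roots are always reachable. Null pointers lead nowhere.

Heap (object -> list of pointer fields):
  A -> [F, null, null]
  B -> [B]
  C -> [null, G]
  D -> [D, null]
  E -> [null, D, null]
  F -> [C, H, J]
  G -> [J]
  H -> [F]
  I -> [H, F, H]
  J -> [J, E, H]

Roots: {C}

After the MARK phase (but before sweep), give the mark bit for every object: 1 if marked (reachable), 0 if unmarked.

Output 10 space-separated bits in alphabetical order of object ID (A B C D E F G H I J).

Answer: 0 0 1 1 1 1 1 1 0 1

Derivation:
Roots: C
Mark C: refs=null G, marked=C
Mark G: refs=J, marked=C G
Mark J: refs=J E H, marked=C G J
Mark E: refs=null D null, marked=C E G J
Mark H: refs=F, marked=C E G H J
Mark D: refs=D null, marked=C D E G H J
Mark F: refs=C H J, marked=C D E F G H J
Unmarked (collected): A B I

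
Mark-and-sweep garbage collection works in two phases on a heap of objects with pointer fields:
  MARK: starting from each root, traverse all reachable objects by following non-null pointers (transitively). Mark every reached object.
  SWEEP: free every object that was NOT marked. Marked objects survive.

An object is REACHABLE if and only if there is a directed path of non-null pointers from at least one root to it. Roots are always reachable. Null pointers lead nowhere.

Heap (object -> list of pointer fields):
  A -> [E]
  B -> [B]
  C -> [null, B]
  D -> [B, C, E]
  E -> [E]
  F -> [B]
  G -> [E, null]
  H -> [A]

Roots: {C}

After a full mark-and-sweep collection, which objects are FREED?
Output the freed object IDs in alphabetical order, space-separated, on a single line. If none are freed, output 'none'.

Roots: C
Mark C: refs=null B, marked=C
Mark B: refs=B, marked=B C
Unmarked (collected): A D E F G H

Answer: A D E F G H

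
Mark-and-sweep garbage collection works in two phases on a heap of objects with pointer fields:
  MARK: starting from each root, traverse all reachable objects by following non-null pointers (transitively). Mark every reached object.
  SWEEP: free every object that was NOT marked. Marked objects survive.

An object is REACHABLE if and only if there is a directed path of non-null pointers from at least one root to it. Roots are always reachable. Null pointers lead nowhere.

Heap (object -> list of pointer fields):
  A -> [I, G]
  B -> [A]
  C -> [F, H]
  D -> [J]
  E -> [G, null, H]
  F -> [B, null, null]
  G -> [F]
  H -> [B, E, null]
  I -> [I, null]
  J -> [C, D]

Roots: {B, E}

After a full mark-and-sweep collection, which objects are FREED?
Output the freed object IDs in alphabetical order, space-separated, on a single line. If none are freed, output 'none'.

Roots: B E
Mark B: refs=A, marked=B
Mark E: refs=G null H, marked=B E
Mark A: refs=I G, marked=A B E
Mark G: refs=F, marked=A B E G
Mark H: refs=B E null, marked=A B E G H
Mark I: refs=I null, marked=A B E G H I
Mark F: refs=B null null, marked=A B E F G H I
Unmarked (collected): C D J

Answer: C D J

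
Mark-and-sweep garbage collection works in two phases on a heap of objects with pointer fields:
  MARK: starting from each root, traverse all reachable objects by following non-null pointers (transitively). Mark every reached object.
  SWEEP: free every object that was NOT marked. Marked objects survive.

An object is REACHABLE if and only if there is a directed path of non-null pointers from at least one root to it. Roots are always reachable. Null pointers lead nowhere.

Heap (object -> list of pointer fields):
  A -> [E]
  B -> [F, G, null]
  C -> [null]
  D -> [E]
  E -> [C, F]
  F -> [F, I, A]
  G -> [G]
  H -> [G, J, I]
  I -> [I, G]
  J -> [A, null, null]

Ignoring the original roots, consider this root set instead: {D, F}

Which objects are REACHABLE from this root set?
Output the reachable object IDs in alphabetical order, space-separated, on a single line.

Answer: A C D E F G I

Derivation:
Roots: D F
Mark D: refs=E, marked=D
Mark F: refs=F I A, marked=D F
Mark E: refs=C F, marked=D E F
Mark I: refs=I G, marked=D E F I
Mark A: refs=E, marked=A D E F I
Mark C: refs=null, marked=A C D E F I
Mark G: refs=G, marked=A C D E F G I
Unmarked (collected): B H J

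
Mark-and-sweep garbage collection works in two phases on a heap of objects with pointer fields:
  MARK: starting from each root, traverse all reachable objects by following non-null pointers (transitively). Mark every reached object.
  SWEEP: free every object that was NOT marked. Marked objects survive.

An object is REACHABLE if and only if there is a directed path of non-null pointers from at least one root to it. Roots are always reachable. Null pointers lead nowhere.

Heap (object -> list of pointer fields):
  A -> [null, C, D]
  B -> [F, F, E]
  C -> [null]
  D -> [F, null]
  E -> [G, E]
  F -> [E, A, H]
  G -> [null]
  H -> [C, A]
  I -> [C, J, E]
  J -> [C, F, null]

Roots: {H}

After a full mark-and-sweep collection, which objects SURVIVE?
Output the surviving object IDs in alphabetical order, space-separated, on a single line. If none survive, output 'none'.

Roots: H
Mark H: refs=C A, marked=H
Mark C: refs=null, marked=C H
Mark A: refs=null C D, marked=A C H
Mark D: refs=F null, marked=A C D H
Mark F: refs=E A H, marked=A C D F H
Mark E: refs=G E, marked=A C D E F H
Mark G: refs=null, marked=A C D E F G H
Unmarked (collected): B I J

Answer: A C D E F G H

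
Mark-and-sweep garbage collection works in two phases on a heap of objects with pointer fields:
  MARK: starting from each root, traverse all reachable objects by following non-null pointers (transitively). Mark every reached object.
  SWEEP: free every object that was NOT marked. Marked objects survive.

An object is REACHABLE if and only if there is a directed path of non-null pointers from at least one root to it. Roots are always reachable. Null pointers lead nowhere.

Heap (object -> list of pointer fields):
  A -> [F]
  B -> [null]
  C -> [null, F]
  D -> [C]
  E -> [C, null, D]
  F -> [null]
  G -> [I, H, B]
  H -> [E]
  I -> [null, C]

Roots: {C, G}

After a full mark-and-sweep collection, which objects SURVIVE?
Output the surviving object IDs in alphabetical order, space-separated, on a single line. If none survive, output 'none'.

Answer: B C D E F G H I

Derivation:
Roots: C G
Mark C: refs=null F, marked=C
Mark G: refs=I H B, marked=C G
Mark F: refs=null, marked=C F G
Mark I: refs=null C, marked=C F G I
Mark H: refs=E, marked=C F G H I
Mark B: refs=null, marked=B C F G H I
Mark E: refs=C null D, marked=B C E F G H I
Mark D: refs=C, marked=B C D E F G H I
Unmarked (collected): A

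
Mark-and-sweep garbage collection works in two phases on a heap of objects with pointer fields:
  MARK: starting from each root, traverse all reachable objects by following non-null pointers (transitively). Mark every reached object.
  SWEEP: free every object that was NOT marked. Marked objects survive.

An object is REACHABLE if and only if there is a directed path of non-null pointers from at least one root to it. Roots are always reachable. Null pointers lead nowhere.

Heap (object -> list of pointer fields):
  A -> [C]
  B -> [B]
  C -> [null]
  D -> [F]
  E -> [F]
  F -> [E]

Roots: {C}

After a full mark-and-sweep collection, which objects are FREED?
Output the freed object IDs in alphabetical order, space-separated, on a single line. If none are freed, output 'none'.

Answer: A B D E F

Derivation:
Roots: C
Mark C: refs=null, marked=C
Unmarked (collected): A B D E F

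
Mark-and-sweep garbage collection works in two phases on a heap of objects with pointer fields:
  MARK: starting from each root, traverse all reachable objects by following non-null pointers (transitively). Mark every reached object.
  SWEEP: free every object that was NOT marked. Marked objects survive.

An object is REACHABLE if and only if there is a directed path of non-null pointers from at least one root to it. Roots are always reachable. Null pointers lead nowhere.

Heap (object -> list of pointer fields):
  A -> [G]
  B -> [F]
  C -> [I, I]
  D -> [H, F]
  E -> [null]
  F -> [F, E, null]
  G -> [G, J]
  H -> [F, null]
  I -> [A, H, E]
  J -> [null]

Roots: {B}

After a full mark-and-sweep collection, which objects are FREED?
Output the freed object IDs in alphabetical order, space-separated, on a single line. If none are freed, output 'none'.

Roots: B
Mark B: refs=F, marked=B
Mark F: refs=F E null, marked=B F
Mark E: refs=null, marked=B E F
Unmarked (collected): A C D G H I J

Answer: A C D G H I J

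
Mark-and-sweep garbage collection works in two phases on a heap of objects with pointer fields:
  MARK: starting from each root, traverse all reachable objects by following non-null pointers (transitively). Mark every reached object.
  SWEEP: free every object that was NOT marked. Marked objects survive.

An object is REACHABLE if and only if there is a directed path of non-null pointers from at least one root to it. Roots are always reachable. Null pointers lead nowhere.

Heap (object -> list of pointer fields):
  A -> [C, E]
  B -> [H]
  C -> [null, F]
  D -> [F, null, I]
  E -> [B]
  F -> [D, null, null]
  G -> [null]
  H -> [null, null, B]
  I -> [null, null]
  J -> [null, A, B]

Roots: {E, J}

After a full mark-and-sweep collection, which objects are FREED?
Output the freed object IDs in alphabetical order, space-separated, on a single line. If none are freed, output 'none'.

Answer: G

Derivation:
Roots: E J
Mark E: refs=B, marked=E
Mark J: refs=null A B, marked=E J
Mark B: refs=H, marked=B E J
Mark A: refs=C E, marked=A B E J
Mark H: refs=null null B, marked=A B E H J
Mark C: refs=null F, marked=A B C E H J
Mark F: refs=D null null, marked=A B C E F H J
Mark D: refs=F null I, marked=A B C D E F H J
Mark I: refs=null null, marked=A B C D E F H I J
Unmarked (collected): G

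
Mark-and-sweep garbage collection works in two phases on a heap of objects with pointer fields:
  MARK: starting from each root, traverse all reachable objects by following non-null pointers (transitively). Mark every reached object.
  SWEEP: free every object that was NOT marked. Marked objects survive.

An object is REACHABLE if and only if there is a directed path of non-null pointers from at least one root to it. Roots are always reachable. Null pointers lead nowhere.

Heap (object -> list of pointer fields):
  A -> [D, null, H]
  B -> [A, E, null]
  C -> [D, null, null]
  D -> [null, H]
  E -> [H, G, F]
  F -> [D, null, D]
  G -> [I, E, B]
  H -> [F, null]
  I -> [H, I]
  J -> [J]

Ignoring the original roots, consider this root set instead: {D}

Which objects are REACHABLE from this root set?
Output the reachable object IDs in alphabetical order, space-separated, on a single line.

Roots: D
Mark D: refs=null H, marked=D
Mark H: refs=F null, marked=D H
Mark F: refs=D null D, marked=D F H
Unmarked (collected): A B C E G I J

Answer: D F H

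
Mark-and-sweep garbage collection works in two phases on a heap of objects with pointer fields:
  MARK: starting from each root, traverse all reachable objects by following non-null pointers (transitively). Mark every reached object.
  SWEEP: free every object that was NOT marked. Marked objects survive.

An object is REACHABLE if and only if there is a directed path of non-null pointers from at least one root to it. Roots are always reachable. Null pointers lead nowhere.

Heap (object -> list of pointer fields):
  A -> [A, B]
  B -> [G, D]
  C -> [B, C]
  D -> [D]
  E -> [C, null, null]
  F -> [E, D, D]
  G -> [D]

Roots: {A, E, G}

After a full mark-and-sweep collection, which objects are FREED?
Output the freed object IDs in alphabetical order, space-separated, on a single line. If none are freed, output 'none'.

Roots: A E G
Mark A: refs=A B, marked=A
Mark E: refs=C null null, marked=A E
Mark G: refs=D, marked=A E G
Mark B: refs=G D, marked=A B E G
Mark C: refs=B C, marked=A B C E G
Mark D: refs=D, marked=A B C D E G
Unmarked (collected): F

Answer: F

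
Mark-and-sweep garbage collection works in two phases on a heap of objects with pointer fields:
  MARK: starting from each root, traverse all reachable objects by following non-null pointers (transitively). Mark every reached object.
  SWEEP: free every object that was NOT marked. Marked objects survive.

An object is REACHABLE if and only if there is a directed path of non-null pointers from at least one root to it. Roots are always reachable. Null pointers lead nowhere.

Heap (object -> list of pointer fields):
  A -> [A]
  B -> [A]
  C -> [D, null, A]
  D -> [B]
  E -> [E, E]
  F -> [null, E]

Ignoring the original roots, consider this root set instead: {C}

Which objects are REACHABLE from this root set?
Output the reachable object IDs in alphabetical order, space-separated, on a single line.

Answer: A B C D

Derivation:
Roots: C
Mark C: refs=D null A, marked=C
Mark D: refs=B, marked=C D
Mark A: refs=A, marked=A C D
Mark B: refs=A, marked=A B C D
Unmarked (collected): E F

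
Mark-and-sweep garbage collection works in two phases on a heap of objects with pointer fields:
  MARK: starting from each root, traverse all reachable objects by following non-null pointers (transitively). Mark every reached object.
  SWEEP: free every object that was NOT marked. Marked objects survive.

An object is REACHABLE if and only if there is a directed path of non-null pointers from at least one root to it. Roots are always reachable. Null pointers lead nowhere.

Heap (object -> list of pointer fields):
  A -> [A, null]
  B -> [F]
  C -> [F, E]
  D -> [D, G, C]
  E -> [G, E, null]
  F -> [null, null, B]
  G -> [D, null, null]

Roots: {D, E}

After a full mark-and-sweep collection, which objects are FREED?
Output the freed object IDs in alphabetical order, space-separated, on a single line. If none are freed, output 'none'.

Roots: D E
Mark D: refs=D G C, marked=D
Mark E: refs=G E null, marked=D E
Mark G: refs=D null null, marked=D E G
Mark C: refs=F E, marked=C D E G
Mark F: refs=null null B, marked=C D E F G
Mark B: refs=F, marked=B C D E F G
Unmarked (collected): A

Answer: A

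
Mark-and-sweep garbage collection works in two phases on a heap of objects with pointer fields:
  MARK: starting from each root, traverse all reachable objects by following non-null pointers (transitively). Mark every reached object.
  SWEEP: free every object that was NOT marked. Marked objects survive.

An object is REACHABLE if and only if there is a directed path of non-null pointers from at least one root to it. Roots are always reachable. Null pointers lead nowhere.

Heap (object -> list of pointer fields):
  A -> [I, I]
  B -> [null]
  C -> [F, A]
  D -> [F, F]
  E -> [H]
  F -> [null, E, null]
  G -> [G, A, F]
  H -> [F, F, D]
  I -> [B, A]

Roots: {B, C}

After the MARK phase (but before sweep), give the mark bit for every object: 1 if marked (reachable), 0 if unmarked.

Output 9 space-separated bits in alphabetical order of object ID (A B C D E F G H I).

Answer: 1 1 1 1 1 1 0 1 1

Derivation:
Roots: B C
Mark B: refs=null, marked=B
Mark C: refs=F A, marked=B C
Mark F: refs=null E null, marked=B C F
Mark A: refs=I I, marked=A B C F
Mark E: refs=H, marked=A B C E F
Mark I: refs=B A, marked=A B C E F I
Mark H: refs=F F D, marked=A B C E F H I
Mark D: refs=F F, marked=A B C D E F H I
Unmarked (collected): G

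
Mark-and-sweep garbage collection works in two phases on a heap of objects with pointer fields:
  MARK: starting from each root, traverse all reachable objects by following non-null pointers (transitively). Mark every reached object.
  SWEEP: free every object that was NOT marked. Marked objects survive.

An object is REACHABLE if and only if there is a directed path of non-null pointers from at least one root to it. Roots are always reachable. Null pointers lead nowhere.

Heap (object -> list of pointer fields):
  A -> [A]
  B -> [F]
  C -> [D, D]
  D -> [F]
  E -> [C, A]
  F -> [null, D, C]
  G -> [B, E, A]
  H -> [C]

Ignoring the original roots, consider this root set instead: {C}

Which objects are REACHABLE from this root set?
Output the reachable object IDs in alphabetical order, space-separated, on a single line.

Answer: C D F

Derivation:
Roots: C
Mark C: refs=D D, marked=C
Mark D: refs=F, marked=C D
Mark F: refs=null D C, marked=C D F
Unmarked (collected): A B E G H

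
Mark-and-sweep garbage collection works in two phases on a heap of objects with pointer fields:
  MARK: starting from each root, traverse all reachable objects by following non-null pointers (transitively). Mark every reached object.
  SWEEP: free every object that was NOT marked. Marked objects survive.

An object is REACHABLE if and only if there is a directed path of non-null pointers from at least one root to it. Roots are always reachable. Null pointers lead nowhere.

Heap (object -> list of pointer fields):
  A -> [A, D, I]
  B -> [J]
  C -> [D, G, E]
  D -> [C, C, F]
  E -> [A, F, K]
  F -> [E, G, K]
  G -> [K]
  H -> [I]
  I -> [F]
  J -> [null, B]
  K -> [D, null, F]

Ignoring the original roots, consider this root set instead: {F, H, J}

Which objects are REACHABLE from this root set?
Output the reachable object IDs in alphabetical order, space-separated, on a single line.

Roots: F H J
Mark F: refs=E G K, marked=F
Mark H: refs=I, marked=F H
Mark J: refs=null B, marked=F H J
Mark E: refs=A F K, marked=E F H J
Mark G: refs=K, marked=E F G H J
Mark K: refs=D null F, marked=E F G H J K
Mark I: refs=F, marked=E F G H I J K
Mark B: refs=J, marked=B E F G H I J K
Mark A: refs=A D I, marked=A B E F G H I J K
Mark D: refs=C C F, marked=A B D E F G H I J K
Mark C: refs=D G E, marked=A B C D E F G H I J K
Unmarked (collected): (none)

Answer: A B C D E F G H I J K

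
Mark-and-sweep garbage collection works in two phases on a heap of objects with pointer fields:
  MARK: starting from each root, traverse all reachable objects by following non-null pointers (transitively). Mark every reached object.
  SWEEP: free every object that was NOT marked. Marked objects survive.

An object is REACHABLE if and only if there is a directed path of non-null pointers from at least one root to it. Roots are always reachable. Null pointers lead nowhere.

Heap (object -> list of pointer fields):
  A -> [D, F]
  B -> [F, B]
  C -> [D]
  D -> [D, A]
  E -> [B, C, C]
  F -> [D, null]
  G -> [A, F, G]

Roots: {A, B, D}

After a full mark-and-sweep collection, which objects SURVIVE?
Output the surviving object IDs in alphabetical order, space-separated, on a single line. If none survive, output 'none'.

Answer: A B D F

Derivation:
Roots: A B D
Mark A: refs=D F, marked=A
Mark B: refs=F B, marked=A B
Mark D: refs=D A, marked=A B D
Mark F: refs=D null, marked=A B D F
Unmarked (collected): C E G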